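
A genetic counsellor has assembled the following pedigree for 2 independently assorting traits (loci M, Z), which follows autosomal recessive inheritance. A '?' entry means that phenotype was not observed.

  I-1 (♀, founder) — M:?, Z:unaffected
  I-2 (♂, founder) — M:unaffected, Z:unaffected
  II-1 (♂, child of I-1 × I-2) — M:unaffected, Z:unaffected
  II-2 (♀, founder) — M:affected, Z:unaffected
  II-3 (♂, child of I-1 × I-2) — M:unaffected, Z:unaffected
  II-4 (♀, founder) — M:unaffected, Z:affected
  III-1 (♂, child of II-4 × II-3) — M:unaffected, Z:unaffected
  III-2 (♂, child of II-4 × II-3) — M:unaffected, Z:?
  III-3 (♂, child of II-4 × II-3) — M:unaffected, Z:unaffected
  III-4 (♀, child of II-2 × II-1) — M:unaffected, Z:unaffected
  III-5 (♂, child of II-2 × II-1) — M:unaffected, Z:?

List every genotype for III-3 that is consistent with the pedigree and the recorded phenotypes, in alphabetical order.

M/I-1 ? ·: MM|Mm|mm
M/I-2 un ·: MM|Mm
M/II-1 un I-1×I-2: MM|Mm
M/II-2 aff ·: mm
M/II-3 un I-1×I-2: MM|Mm
M/II-4 un ·: MM|Mm
M/III-1 un II-4×II-3: MM|Mm
M/III-2 un II-4×II-3: MM|Mm
M/III-3 un II-4×II-3: MM|Mm
M/III-4 un II-2×II-1: Mm
M/III-5 un II-2×II-1: Mm
⇒ M over [I-1,I-2,II-1,II-2,II-3,II-4,III-1,III-2,III-3,III-4,III-5]: 191 consistent
Z/I-1 un ·: ZZ|Zz
Z/I-2 un ·: ZZ|Zz
Z/II-1 un I-1×I-2: ZZ|Zz
Z/II-2 un ·: ZZ|Zz
Z/II-3 un I-1×I-2: ZZ|Zz
Z/II-4 aff ·: zz
Z/III-1 un II-4×II-3: Zz
Z/III-2 ? II-4×II-3: Zz|zz
Z/III-3 un II-4×II-3: Zz
Z/III-4 un II-2×II-1: ZZ|Zz
Z/III-5 ? II-2×II-1: ZZ|Zz|zz
⇒ Z over [I-1,I-2,II-1,II-2,II-3,II-4,III-1,III-2,III-3,III-4,III-5]: 140 consistent

III-3 ∈ {MM Zz, Mm Zz}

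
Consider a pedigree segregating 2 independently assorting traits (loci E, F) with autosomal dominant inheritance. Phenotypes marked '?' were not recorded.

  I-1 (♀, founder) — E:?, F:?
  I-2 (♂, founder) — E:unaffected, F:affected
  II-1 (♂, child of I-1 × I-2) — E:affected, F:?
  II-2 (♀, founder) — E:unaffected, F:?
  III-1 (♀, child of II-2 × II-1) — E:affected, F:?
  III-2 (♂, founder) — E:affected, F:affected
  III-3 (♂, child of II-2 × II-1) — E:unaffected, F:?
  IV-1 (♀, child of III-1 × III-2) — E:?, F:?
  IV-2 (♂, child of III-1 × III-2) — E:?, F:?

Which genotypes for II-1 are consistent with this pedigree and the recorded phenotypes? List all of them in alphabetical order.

II-1 ∈ {Ee FF, Ee Ff, Ee ff}

E/I-1 ? ·: Ee|EE
E/I-2 un ·: ee
E/II-1 aff I-1×I-2: Ee
E/II-2 un ·: ee
E/III-1 aff II-2×II-1: Ee
E/III-2 aff ·: Ee|EE
E/III-3 un II-2×II-1: ee
E/IV-1 ? III-1×III-2: ee|Ee|EE
E/IV-2 ? III-1×III-2: ee|Ee|EE
⇒ E over [I-1,I-2,II-1,II-2,III-1,III-2,III-3,IV-1,IV-2]: 26 consistent
F/I-1 ? ·: ff|Ff|FF
F/I-2 aff ·: Ff|FF
F/II-1 ? I-1×I-2: ff|Ff|FF
F/II-2 ? ·: ff|Ff|FF
F/III-1 ? II-2×II-1: ff|Ff|FF
F/III-2 aff ·: Ff|FF
F/III-3 ? II-2×II-1: ff|Ff|FF
F/IV-1 ? III-1×III-2: ff|Ff|FF
F/IV-2 ? III-1×III-2: ff|Ff|FF
⇒ F over [I-1,I-2,II-1,II-2,III-1,III-2,III-3,IV-1,IV-2]: 1029 consistent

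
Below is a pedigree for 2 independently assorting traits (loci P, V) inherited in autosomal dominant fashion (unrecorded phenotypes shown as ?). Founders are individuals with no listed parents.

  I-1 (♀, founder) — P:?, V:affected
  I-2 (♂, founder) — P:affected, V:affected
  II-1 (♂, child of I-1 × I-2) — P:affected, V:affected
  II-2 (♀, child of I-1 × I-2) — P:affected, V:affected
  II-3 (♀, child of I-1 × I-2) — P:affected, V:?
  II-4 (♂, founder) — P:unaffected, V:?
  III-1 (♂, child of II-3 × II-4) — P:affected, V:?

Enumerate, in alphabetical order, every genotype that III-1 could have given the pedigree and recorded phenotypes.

P/I-1 ? ·: pp|Pp|PP
P/I-2 aff ·: Pp|PP
P/II-1 aff I-1×I-2: Pp|PP
P/II-2 aff I-1×I-2: Pp|PP
P/II-3 aff I-1×I-2: Pp|PP
P/II-4 un ·: pp
P/III-1 aff II-3×II-4: Pp
⇒ P over [I-1,I-2,II-1,II-2,II-3,II-4,III-1]: 27 consistent
V/I-1 aff ·: Vv|VV
V/I-2 aff ·: Vv|VV
V/II-1 aff I-1×I-2: Vv|VV
V/II-2 aff I-1×I-2: Vv|VV
V/II-3 ? I-1×I-2: vv|Vv|VV
V/II-4 ? ·: vv|Vv|VV
V/III-1 ? II-3×II-4: vv|Vv|VV
⇒ V over [I-1,I-2,II-1,II-2,II-3,II-4,III-1]: 152 consistent

III-1 ∈ {Pp VV, Pp Vv, Pp vv}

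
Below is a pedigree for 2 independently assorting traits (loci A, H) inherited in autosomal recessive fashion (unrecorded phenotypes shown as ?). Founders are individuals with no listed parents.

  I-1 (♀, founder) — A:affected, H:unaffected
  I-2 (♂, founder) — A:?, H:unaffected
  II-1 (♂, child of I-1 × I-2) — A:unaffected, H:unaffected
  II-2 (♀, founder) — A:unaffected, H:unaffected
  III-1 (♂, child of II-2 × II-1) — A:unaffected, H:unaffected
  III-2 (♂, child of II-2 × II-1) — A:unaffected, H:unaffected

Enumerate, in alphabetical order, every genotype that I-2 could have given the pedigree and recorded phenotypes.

A/I-1 aff ·: aa
A/I-2 ? ·: AA|Aa
A/II-1 un I-1×I-2: Aa
A/II-2 un ·: AA|Aa
A/III-1 un II-2×II-1: AA|Aa
A/III-2 un II-2×II-1: AA|Aa
⇒ A over [I-1,I-2,II-1,II-2,III-1,III-2]: 16 consistent
H/I-1 un ·: HH|Hh
H/I-2 un ·: HH|Hh
H/II-1 un I-1×I-2: HH|Hh
H/II-2 un ·: HH|Hh
H/III-1 un II-2×II-1: HH|Hh
H/III-2 un II-2×II-1: HH|Hh
⇒ H over [I-1,I-2,II-1,II-2,III-1,III-2]: 44 consistent

I-2 ∈ {AA HH, AA Hh, Aa HH, Aa Hh}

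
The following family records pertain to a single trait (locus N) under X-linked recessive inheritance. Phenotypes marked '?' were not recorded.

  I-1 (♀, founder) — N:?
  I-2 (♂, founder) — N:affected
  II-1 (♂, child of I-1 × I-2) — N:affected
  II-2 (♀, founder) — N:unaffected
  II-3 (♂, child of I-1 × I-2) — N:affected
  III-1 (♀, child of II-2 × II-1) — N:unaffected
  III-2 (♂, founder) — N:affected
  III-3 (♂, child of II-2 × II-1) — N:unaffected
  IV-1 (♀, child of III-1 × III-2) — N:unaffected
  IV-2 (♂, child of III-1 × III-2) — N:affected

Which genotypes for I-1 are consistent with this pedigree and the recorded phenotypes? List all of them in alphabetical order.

I-1 ∈ {X^NX^n, X^nX^n}

N/I-1 ? ·: X^NX^n|X^nX^n
N/I-2 aff ·: X^nY
N/II-1 aff I-1×I-2: X^nY
N/II-2 un ·: X^NX^N|X^NX^n
N/II-3 aff I-1×I-2: X^nY
N/III-1 un II-2×II-1: X^NX^n
N/III-2 aff ·: X^nY
N/III-3 un II-2×II-1: X^NY
N/IV-1 un III-1×III-2: X^NX^n
N/IV-2 aff III-1×III-2: X^nY
⇒ N over [I-1,I-2,II-1,II-2,II-3,III-1,III-2,III-3,IV-1,IV-2]: 4 consistent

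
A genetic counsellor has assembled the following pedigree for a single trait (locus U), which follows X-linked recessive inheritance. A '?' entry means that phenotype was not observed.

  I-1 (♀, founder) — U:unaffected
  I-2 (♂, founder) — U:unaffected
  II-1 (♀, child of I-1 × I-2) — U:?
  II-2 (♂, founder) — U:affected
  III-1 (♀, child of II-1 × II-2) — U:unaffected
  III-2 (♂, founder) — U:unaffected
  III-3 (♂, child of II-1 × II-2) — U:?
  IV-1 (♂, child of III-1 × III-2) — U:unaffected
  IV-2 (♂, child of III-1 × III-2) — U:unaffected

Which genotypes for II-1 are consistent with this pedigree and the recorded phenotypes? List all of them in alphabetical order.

U/I-1 un ·: X^UX^U|X^UX^u
U/I-2 un ·: X^UY
U/II-1 ? I-1×I-2: X^UX^U|X^UX^u
U/II-2 aff ·: X^uY
U/III-1 un II-1×II-2: X^UX^u
U/III-2 un ·: X^UY
U/III-3 ? II-1×II-2: X^UY|X^uY
U/IV-1 un III-1×III-2: X^UY
U/IV-2 un III-1×III-2: X^UY
⇒ U over [I-1,I-2,II-1,II-2,III-1,III-2,III-3,IV-1,IV-2]: 4 consistent

II-1 ∈ {X^UX^U, X^UX^u}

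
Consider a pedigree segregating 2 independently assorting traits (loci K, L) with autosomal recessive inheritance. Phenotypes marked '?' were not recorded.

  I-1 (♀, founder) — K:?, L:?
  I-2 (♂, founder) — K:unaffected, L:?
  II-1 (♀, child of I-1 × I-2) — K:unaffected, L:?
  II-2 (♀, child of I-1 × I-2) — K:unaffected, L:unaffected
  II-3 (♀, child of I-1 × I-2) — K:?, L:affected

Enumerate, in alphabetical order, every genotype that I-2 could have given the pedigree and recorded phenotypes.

K/I-1 ? ·: KK|Kk|kk
K/I-2 un ·: KK|Kk
K/II-1 un I-1×I-2: KK|Kk
K/II-2 un I-1×I-2: KK|Kk
K/II-3 ? I-1×I-2: KK|Kk|kk
⇒ K over [I-1,I-2,II-1,II-2,II-3]: 32 consistent
L/I-1 ? ·: Ll|ll
L/I-2 ? ·: Ll|ll
L/II-1 ? I-1×I-2: LL|Ll|ll
L/II-2 un I-1×I-2: LL|Ll
L/II-3 aff I-1×I-2: ll
⇒ L over [I-1,I-2,II-1,II-2,II-3]: 10 consistent

I-2 ∈ {KK Ll, KK ll, Kk Ll, Kk ll}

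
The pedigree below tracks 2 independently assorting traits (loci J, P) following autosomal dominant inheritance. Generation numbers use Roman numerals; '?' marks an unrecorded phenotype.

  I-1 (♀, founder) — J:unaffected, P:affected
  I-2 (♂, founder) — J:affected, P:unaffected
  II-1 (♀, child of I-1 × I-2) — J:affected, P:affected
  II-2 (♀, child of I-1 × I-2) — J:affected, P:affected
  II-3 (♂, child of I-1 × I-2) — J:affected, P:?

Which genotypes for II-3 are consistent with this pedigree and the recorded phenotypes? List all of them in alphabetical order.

J/I-1 un ·: jj
J/I-2 aff ·: Jj|JJ
J/II-1 aff I-1×I-2: Jj
J/II-2 aff I-1×I-2: Jj
J/II-3 aff I-1×I-2: Jj
⇒ J over [I-1,I-2,II-1,II-2,II-3]: 2 consistent
P/I-1 aff ·: Pp|PP
P/I-2 un ·: pp
P/II-1 aff I-1×I-2: Pp
P/II-2 aff I-1×I-2: Pp
P/II-3 ? I-1×I-2: pp|Pp
⇒ P over [I-1,I-2,II-1,II-2,II-3]: 3 consistent

II-3 ∈ {Jj Pp, Jj pp}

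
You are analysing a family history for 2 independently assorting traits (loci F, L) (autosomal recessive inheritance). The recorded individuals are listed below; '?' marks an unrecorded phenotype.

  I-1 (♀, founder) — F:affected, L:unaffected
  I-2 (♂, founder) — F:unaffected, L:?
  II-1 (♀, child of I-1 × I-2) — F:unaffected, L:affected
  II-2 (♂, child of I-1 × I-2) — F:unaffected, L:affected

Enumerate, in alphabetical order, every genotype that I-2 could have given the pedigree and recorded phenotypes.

I-2 ∈ {FF Ll, FF ll, Ff Ll, Ff ll}

F/I-1 aff ·: ff
F/I-2 un ·: FF|Ff
F/II-1 un I-1×I-2: Ff
F/II-2 un I-1×I-2: Ff
⇒ F over [I-1,I-2,II-1,II-2]: 2 consistent
L/I-1 un ·: Ll
L/I-2 ? ·: Ll|ll
L/II-1 aff I-1×I-2: ll
L/II-2 aff I-1×I-2: ll
⇒ L over [I-1,I-2,II-1,II-2]: 2 consistent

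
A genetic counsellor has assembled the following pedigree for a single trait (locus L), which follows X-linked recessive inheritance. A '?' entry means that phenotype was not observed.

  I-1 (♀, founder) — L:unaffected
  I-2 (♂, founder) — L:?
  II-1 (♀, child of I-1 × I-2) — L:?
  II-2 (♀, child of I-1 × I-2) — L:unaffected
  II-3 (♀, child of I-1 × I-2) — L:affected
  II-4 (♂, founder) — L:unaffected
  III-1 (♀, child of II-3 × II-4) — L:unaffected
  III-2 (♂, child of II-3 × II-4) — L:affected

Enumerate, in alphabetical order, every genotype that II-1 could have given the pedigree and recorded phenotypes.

II-1 ∈ {X^LX^l, X^lX^l}

L/I-1 un ·: X^LX^l
L/I-2 ? ·: X^lY
L/II-1 ? I-1×I-2: X^LX^l|X^lX^l
L/II-2 un I-1×I-2: X^LX^l
L/II-3 aff I-1×I-2: X^lX^l
L/II-4 un ·: X^LY
L/III-1 un II-3×II-4: X^LX^l
L/III-2 aff II-3×II-4: X^lY
⇒ L over [I-1,I-2,II-1,II-2,II-3,II-4,III-1,III-2]: 2 consistent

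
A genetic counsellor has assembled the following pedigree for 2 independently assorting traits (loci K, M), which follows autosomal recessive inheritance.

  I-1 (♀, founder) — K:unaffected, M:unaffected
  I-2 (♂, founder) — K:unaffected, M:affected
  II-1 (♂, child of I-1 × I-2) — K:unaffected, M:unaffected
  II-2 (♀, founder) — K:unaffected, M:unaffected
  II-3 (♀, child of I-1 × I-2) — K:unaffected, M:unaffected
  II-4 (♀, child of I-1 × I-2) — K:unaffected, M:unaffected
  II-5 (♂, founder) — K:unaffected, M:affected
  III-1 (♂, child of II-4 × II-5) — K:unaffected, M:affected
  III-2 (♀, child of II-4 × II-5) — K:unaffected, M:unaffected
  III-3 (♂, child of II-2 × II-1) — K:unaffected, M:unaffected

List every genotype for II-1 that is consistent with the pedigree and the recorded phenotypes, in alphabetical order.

K/I-1 un ·: KK|Kk
K/I-2 un ·: KK|Kk
K/II-1 un I-1×I-2: KK|Kk
K/II-2 un ·: KK|Kk
K/II-3 un I-1×I-2: KK|Kk
K/II-4 un I-1×I-2: KK|Kk
K/II-5 un ·: KK|Kk
K/III-1 un II-4×II-5: KK|Kk
K/III-2 un II-4×II-5: KK|Kk
K/III-3 un II-2×II-1: KK|Kk
⇒ K over [I-1,I-2,II-1,II-2,II-3,II-4,II-5,III-1,III-2,III-3]: 561 consistent
M/I-1 un ·: MM|Mm
M/I-2 aff ·: mm
M/II-1 un I-1×I-2: Mm
M/II-2 un ·: MM|Mm
M/II-3 un I-1×I-2: Mm
M/II-4 un I-1×I-2: Mm
M/II-5 aff ·: mm
M/III-1 aff II-4×II-5: mm
M/III-2 un II-4×II-5: Mm
M/III-3 un II-2×II-1: MM|Mm
⇒ M over [I-1,I-2,II-1,II-2,II-3,II-4,II-5,III-1,III-2,III-3]: 8 consistent

II-1 ∈ {KK Mm, Kk Mm}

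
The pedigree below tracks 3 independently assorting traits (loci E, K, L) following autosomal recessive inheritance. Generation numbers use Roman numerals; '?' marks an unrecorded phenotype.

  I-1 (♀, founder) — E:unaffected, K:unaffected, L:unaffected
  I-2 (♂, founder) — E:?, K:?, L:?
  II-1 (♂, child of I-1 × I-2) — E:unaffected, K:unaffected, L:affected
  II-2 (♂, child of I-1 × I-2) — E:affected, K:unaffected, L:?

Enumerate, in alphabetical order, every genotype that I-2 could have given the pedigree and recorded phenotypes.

E/I-1 un ·: Ee
E/I-2 ? ·: Ee|ee
E/II-1 un I-1×I-2: EE|Ee
E/II-2 aff I-1×I-2: ee
⇒ E over [I-1,I-2,II-1,II-2]: 3 consistent
K/I-1 un ·: KK|Kk
K/I-2 ? ·: KK|Kk|kk
K/II-1 un I-1×I-2: KK|Kk
K/II-2 un I-1×I-2: KK|Kk
⇒ K over [I-1,I-2,II-1,II-2]: 15 consistent
L/I-1 un ·: Ll
L/I-2 ? ·: Ll|ll
L/II-1 aff I-1×I-2: ll
L/II-2 ? I-1×I-2: LL|Ll|ll
⇒ L over [I-1,I-2,II-1,II-2]: 5 consistent

I-2 ∈ {Ee KK Ll, Ee KK ll, Ee Kk Ll, Ee Kk ll, Ee kk Ll, Ee kk ll, ee KK Ll, ee KK ll, ee Kk Ll, ee Kk ll, ee kk Ll, ee kk ll}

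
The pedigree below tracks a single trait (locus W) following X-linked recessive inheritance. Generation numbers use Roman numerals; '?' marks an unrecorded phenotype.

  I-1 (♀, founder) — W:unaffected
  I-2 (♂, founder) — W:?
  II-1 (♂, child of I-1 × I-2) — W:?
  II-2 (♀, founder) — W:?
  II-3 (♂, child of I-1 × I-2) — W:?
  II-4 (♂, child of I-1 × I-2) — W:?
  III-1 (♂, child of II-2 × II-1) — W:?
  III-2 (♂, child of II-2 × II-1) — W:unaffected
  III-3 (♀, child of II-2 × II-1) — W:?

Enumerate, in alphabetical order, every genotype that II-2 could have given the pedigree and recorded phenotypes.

II-2 ∈ {X^WX^W, X^WX^w}

W/I-1 un ·: X^WX^W|X^WX^w
W/I-2 ? ·: X^WY|X^wY
W/II-1 ? I-1×I-2: X^WY|X^wY
W/II-2 ? ·: X^WX^W|X^WX^w
W/II-3 ? I-1×I-2: X^WY|X^wY
W/II-4 ? I-1×I-2: X^WY|X^wY
W/III-1 ? II-2×II-1: X^WY|X^wY
W/III-2 un II-2×II-1: X^WY
W/III-3 ? II-2×II-1: X^WX^W|X^WX^w|X^wX^w
⇒ W over [I-1,I-2,II-1,II-2,II-3,II-4,III-1,III-2,III-3]: 90 consistent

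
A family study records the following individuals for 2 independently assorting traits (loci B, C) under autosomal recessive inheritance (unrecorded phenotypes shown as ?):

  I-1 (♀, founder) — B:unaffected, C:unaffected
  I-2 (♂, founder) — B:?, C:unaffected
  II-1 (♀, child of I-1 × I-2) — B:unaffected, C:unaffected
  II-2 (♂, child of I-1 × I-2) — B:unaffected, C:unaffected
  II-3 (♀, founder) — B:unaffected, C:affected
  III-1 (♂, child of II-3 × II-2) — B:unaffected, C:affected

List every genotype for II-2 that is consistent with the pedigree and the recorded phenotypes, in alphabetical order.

B/I-1 un ·: BB|Bb
B/I-2 ? ·: BB|Bb|bb
B/II-1 un I-1×I-2: BB|Bb
B/II-2 un I-1×I-2: BB|Bb
B/II-3 un ·: BB|Bb
B/III-1 un II-3×II-2: BB|Bb
⇒ B over [I-1,I-2,II-1,II-2,II-3,III-1]: 53 consistent
C/I-1 un ·: CC|Cc
C/I-2 un ·: CC|Cc
C/II-1 un I-1×I-2: CC|Cc
C/II-2 un I-1×I-2: Cc
C/II-3 aff ·: cc
C/III-1 aff II-3×II-2: cc
⇒ C over [I-1,I-2,II-1,II-2,II-3,III-1]: 6 consistent

II-2 ∈ {BB Cc, Bb Cc}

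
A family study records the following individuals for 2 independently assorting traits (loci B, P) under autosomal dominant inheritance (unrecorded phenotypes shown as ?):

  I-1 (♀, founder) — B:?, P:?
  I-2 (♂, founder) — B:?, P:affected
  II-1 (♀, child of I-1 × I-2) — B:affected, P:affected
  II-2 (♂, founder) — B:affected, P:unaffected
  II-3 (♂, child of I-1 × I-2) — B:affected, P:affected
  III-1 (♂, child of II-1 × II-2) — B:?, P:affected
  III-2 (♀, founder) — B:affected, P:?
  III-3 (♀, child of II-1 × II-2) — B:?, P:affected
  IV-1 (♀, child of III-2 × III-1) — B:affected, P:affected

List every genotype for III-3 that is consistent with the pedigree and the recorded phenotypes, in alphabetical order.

III-3 ∈ {BB Pp, Bb Pp, bb Pp}

B/I-1 ? ·: bb|Bb|BB
B/I-2 ? ·: bb|Bb|BB
B/II-1 aff I-1×I-2: Bb|BB
B/II-2 aff ·: Bb|BB
B/II-3 aff I-1×I-2: Bb|BB
B/III-1 ? II-1×II-2: bb|Bb|BB
B/III-2 aff ·: Bb|BB
B/III-3 ? II-1×II-2: bb|Bb|BB
B/IV-1 aff III-2×III-1: Bb|BB
⇒ B over [I-1,I-2,II-1,II-2,II-3,III-1,III-2,III-3,IV-1]: 529 consistent
P/I-1 ? ·: pp|Pp|PP
P/I-2 aff ·: Pp|PP
P/II-1 aff I-1×I-2: Pp|PP
P/II-2 un ·: pp
P/II-3 aff I-1×I-2: Pp|PP
P/III-1 aff II-1×II-2: Pp
P/III-2 ? ·: pp|Pp|PP
P/III-3 aff II-1×II-2: Pp
P/IV-1 aff III-2×III-1: Pp|PP
⇒ P over [I-1,I-2,II-1,II-2,II-3,III-1,III-2,III-3,IV-1]: 75 consistent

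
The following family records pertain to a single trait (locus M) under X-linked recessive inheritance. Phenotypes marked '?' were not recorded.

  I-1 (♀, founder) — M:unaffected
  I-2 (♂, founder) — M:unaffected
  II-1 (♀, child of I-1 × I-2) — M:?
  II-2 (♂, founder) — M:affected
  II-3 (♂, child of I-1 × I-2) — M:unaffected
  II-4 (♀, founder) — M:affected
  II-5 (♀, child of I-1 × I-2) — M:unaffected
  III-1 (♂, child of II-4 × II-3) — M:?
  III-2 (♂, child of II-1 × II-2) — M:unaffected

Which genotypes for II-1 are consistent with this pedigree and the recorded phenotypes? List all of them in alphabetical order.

M/I-1 un ·: X^MX^M|X^MX^m
M/I-2 un ·: X^MY
M/II-1 ? I-1×I-2: X^MX^M|X^MX^m
M/II-2 aff ·: X^mY
M/II-3 un I-1×I-2: X^MY
M/II-4 aff ·: X^mX^m
M/II-5 un I-1×I-2: X^MX^M|X^MX^m
M/III-1 ? II-4×II-3: X^mY
M/III-2 un II-1×II-2: X^MY
⇒ M over [I-1,I-2,II-1,II-2,II-3,II-4,II-5,III-1,III-2]: 5 consistent

II-1 ∈ {X^MX^M, X^MX^m}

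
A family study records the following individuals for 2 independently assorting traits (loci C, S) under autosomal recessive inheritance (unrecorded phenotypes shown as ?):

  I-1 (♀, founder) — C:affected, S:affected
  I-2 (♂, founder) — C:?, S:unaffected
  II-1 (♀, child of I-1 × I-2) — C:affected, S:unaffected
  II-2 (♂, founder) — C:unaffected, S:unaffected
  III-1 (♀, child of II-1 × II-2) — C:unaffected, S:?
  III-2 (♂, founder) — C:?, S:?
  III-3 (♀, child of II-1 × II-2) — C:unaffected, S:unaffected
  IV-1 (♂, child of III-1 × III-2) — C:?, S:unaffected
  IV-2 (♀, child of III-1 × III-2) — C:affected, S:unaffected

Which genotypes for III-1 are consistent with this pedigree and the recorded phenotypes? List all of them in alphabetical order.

III-1 ∈ {Cc SS, Cc Ss, Cc ss}

C/I-1 aff ·: cc
C/I-2 ? ·: Cc|cc
C/II-1 aff I-1×I-2: cc
C/II-2 un ·: CC|Cc
C/III-1 un II-1×II-2: Cc
C/III-2 ? ·: Cc|cc
C/III-3 un II-1×II-2: Cc
C/IV-1 ? III-1×III-2: CC|Cc|cc
C/IV-2 aff III-1×III-2: cc
⇒ C over [I-1,I-2,II-1,II-2,III-1,III-2,III-3,IV-1,IV-2]: 20 consistent
S/I-1 aff ·: ss
S/I-2 un ·: SS|Ss
S/II-1 un I-1×I-2: Ss
S/II-2 un ·: SS|Ss
S/III-1 ? II-1×II-2: SS|Ss|ss
S/III-2 ? ·: SS|Ss|ss
S/III-3 un II-1×II-2: SS|Ss
S/IV-1 un III-1×III-2: SS|Ss
S/IV-2 un III-1×III-2: SS|Ss
⇒ S over [I-1,I-2,II-1,II-2,III-1,III-2,III-3,IV-1,IV-2]: 128 consistent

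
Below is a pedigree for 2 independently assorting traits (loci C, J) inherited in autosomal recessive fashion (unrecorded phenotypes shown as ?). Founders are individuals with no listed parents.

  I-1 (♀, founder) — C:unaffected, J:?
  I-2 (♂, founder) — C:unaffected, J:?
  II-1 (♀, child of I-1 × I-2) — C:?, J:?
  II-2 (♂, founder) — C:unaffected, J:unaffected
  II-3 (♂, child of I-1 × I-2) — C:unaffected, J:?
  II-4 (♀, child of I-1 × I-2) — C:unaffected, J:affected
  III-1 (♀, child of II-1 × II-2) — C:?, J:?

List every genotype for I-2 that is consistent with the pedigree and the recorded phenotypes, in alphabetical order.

C/I-1 un ·: CC|Cc
C/I-2 un ·: CC|Cc
C/II-1 ? I-1×I-2: CC|Cc|cc
C/II-2 un ·: CC|Cc
C/II-3 un I-1×I-2: CC|Cc
C/II-4 un I-1×I-2: CC|Cc
C/III-1 ? II-1×II-2: CC|Cc|cc
⇒ C over [I-1,I-2,II-1,II-2,II-3,II-4,III-1]: 111 consistent
J/I-1 ? ·: Jj|jj
J/I-2 ? ·: Jj|jj
J/II-1 ? I-1×I-2: JJ|Jj|jj
J/II-2 un ·: JJ|Jj
J/II-3 ? I-1×I-2: JJ|Jj|jj
J/II-4 aff I-1×I-2: jj
J/III-1 ? II-1×II-2: JJ|Jj|jj
⇒ J over [I-1,I-2,II-1,II-2,II-3,II-4,III-1]: 68 consistent

I-2 ∈ {CC Jj, CC jj, Cc Jj, Cc jj}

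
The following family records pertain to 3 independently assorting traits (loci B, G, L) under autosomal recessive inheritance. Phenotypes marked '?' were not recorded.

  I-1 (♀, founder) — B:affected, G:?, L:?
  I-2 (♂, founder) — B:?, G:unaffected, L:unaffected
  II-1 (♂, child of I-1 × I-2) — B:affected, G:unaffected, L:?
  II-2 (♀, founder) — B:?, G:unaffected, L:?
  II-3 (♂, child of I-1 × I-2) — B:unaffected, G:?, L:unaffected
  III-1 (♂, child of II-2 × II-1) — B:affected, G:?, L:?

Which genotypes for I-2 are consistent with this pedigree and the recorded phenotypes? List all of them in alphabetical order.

B/I-1 aff ·: bb
B/I-2 ? ·: Bb
B/II-1 aff I-1×I-2: bb
B/II-2 ? ·: Bb|bb
B/II-3 un I-1×I-2: Bb
B/III-1 aff II-2×II-1: bb
⇒ B over [I-1,I-2,II-1,II-2,II-3,III-1]: 2 consistent
G/I-1 ? ·: GG|Gg|gg
G/I-2 un ·: GG|Gg
G/II-1 un I-1×I-2: GG|Gg
G/II-2 un ·: GG|Gg
G/II-3 ? I-1×I-2: GG|Gg|gg
G/III-1 ? II-2×II-1: GG|Gg|gg
⇒ G over [I-1,I-2,II-1,II-2,II-3,III-1]: 74 consistent
L/I-1 ? ·: LL|Ll|ll
L/I-2 un ·: LL|Ll
L/II-1 ? I-1×I-2: LL|Ll|ll
L/II-2 ? ·: LL|Ll|ll
L/II-3 un I-1×I-2: LL|Ll
L/III-1 ? II-2×II-1: LL|Ll|ll
⇒ L over [I-1,I-2,II-1,II-2,II-3,III-1]: 96 consistent

I-2 ∈ {Bb GG LL, Bb GG Ll, Bb Gg LL, Bb Gg Ll}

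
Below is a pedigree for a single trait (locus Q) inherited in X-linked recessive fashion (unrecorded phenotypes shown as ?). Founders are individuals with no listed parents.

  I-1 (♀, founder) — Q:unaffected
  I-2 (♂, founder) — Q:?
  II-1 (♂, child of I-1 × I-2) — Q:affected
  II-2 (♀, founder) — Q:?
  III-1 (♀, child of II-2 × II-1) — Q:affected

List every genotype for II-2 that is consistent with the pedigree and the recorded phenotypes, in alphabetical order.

II-2 ∈ {X^QX^q, X^qX^q}

Q/I-1 un ·: X^QX^q
Q/I-2 ? ·: X^QY|X^qY
Q/II-1 aff I-1×I-2: X^qY
Q/II-2 ? ·: X^QX^q|X^qX^q
Q/III-1 aff II-2×II-1: X^qX^q
⇒ Q over [I-1,I-2,II-1,II-2,III-1]: 4 consistent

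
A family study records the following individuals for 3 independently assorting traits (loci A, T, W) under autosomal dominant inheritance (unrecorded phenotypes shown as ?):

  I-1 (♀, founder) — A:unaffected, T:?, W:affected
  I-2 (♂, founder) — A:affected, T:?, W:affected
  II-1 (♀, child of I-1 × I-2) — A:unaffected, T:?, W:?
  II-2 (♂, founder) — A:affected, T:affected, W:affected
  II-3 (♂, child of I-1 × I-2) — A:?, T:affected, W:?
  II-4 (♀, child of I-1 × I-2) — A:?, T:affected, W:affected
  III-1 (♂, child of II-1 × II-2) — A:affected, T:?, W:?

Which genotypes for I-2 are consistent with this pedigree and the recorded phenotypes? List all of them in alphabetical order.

A/I-1 un ·: aa
A/I-2 aff ·: Aa
A/II-1 un I-1×I-2: aa
A/II-2 aff ·: Aa|AA
A/II-3 ? I-1×I-2: aa|Aa
A/II-4 ? I-1×I-2: aa|Aa
A/III-1 aff II-1×II-2: Aa
⇒ A over [I-1,I-2,II-1,II-2,II-3,II-4,III-1]: 8 consistent
T/I-1 ? ·: tt|Tt|TT
T/I-2 ? ·: tt|Tt|TT
T/II-1 ? I-1×I-2: tt|Tt|TT
T/II-2 aff ·: Tt|TT
T/II-3 aff I-1×I-2: Tt|TT
T/II-4 aff I-1×I-2: Tt|TT
T/III-1 ? II-1×II-2: tt|Tt|TT
⇒ T over [I-1,I-2,II-1,II-2,II-3,II-4,III-1]: 137 consistent
W/I-1 aff ·: Ww|WW
W/I-2 aff ·: Ww|WW
W/II-1 ? I-1×I-2: ww|Ww|WW
W/II-2 aff ·: Ww|WW
W/II-3 ? I-1×I-2: ww|Ww|WW
W/II-4 aff I-1×I-2: Ww|WW
W/III-1 ? II-1×II-2: ww|Ww|WW
⇒ W over [I-1,I-2,II-1,II-2,II-3,II-4,III-1]: 133 consistent

I-2 ∈ {Aa TT WW, Aa TT Ww, Aa Tt WW, Aa Tt Ww, Aa tt WW, Aa tt Ww}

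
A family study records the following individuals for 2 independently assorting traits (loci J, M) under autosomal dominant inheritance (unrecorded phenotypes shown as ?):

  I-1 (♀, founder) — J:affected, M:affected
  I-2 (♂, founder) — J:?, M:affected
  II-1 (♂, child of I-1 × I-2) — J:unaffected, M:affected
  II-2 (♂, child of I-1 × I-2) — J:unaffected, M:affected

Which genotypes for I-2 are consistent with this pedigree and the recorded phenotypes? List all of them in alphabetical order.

I-2 ∈ {Jj MM, Jj Mm, jj MM, jj Mm}

J/I-1 aff ·: Jj
J/I-2 ? ·: jj|Jj
J/II-1 un I-1×I-2: jj
J/II-2 un I-1×I-2: jj
⇒ J over [I-1,I-2,II-1,II-2]: 2 consistent
M/I-1 aff ·: Mm|MM
M/I-2 aff ·: Mm|MM
M/II-1 aff I-1×I-2: Mm|MM
M/II-2 aff I-1×I-2: Mm|MM
⇒ M over [I-1,I-2,II-1,II-2]: 13 consistent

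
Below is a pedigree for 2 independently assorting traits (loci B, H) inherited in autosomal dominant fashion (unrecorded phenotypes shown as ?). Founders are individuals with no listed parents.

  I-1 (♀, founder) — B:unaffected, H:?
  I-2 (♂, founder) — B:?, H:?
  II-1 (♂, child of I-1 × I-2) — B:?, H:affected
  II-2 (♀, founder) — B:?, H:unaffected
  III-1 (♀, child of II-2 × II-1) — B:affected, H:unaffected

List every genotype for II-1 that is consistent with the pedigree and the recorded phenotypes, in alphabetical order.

B/I-1 un ·: bb
B/I-2 ? ·: bb|Bb|BB
B/II-1 ? I-1×I-2: bb|Bb
B/II-2 ? ·: bb|Bb|BB
B/III-1 aff II-2×II-1: Bb|BB
⇒ B over [I-1,I-2,II-1,II-2,III-1]: 14 consistent
H/I-1 ? ·: hh|Hh|HH
H/I-2 ? ·: hh|Hh|HH
H/II-1 aff I-1×I-2: Hh
H/II-2 un ·: hh
H/III-1 un II-2×II-1: hh
⇒ H over [I-1,I-2,II-1,II-2,III-1]: 7 consistent

II-1 ∈ {Bb Hh, bb Hh}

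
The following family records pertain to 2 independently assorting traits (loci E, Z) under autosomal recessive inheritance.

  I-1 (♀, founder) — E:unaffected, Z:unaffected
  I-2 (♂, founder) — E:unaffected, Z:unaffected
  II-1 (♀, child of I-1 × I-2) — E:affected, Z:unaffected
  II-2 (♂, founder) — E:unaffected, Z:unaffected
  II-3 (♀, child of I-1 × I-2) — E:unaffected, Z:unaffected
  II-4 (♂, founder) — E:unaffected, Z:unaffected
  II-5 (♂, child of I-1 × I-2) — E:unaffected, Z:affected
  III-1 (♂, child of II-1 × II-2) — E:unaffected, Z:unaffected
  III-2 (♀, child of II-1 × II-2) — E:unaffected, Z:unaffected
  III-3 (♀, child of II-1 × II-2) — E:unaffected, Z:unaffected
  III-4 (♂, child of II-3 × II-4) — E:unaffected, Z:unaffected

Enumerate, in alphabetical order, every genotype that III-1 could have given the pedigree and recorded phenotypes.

E/I-1 un ·: Ee
E/I-2 un ·: Ee
E/II-1 aff I-1×I-2: ee
E/II-2 un ·: EE|Ee
E/II-3 un I-1×I-2: EE|Ee
E/II-4 un ·: EE|Ee
E/II-5 un I-1×I-2: EE|Ee
E/III-1 un II-1×II-2: Ee
E/III-2 un II-1×II-2: Ee
E/III-3 un II-1×II-2: Ee
E/III-4 un II-3×II-4: EE|Ee
⇒ E over [I-1,I-2,II-1,II-2,II-3,II-4,II-5,III-1,III-2,III-3,III-4]: 28 consistent
Z/I-1 un ·: Zz
Z/I-2 un ·: Zz
Z/II-1 un I-1×I-2: ZZ|Zz
Z/II-2 un ·: ZZ|Zz
Z/II-3 un I-1×I-2: ZZ|Zz
Z/II-4 un ·: ZZ|Zz
Z/II-5 aff I-1×I-2: zz
Z/III-1 un II-1×II-2: ZZ|Zz
Z/III-2 un II-1×II-2: ZZ|Zz
Z/III-3 un II-1×II-2: ZZ|Zz
Z/III-4 un II-3×II-4: ZZ|Zz
⇒ Z over [I-1,I-2,II-1,II-2,II-3,II-4,II-5,III-1,III-2,III-3,III-4]: 175 consistent

III-1 ∈ {Ee ZZ, Ee Zz}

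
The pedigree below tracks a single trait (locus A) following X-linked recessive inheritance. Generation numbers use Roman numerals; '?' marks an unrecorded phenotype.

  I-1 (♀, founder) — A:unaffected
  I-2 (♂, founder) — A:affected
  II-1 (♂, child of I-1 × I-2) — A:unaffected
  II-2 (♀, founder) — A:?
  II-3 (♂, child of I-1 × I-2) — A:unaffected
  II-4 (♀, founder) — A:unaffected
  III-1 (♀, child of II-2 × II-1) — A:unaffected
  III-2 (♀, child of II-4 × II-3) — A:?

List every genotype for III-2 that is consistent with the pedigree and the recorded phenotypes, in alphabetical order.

A/I-1 un ·: X^AX^A|X^AX^a
A/I-2 aff ·: X^aY
A/II-1 un I-1×I-2: X^AY
A/II-2 ? ·: X^AX^A|X^AX^a|X^aX^a
A/II-3 un I-1×I-2: X^AY
A/II-4 un ·: X^AX^A|X^AX^a
A/III-1 un II-2×II-1: X^AX^A|X^AX^a
A/III-2 ? II-4×II-3: X^AX^A|X^AX^a
⇒ A over [I-1,I-2,II-1,II-2,II-3,II-4,III-1,III-2]: 24 consistent

III-2 ∈ {X^AX^A, X^AX^a}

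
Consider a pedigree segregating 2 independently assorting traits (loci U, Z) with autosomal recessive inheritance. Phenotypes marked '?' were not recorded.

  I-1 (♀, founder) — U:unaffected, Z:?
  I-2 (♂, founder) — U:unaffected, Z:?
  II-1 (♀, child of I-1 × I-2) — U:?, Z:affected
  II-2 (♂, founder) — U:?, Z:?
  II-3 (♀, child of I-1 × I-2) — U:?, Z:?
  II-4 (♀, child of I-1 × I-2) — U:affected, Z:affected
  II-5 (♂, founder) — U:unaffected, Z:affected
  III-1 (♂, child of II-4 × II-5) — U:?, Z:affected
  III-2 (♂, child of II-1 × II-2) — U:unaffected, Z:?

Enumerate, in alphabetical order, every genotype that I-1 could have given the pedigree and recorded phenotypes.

I-1 ∈ {Uu Zz, Uu zz}

U/I-1 un ·: Uu
U/I-2 un ·: Uu
U/II-1 ? I-1×I-2: UU|Uu|uu
U/II-2 ? ·: UU|Uu|uu
U/II-3 ? I-1×I-2: UU|Uu|uu
U/II-4 aff I-1×I-2: uu
U/II-5 un ·: UU|Uu
U/III-1 ? II-4×II-5: Uu|uu
U/III-2 un II-1×II-2: UU|Uu
⇒ U over [I-1,I-2,II-1,II-2,II-3,II-4,II-5,III-1,III-2]: 99 consistent
Z/I-1 ? ·: Zz|zz
Z/I-2 ? ·: Zz|zz
Z/II-1 aff I-1×I-2: zz
Z/II-2 ? ·: ZZ|Zz|zz
Z/II-3 ? I-1×I-2: ZZ|Zz|zz
Z/II-4 aff I-1×I-2: zz
Z/II-5 aff ·: zz
Z/III-1 aff II-4×II-5: zz
Z/III-2 ? II-1×II-2: Zz|zz
⇒ Z over [I-1,I-2,II-1,II-2,II-3,II-4,II-5,III-1,III-2]: 32 consistent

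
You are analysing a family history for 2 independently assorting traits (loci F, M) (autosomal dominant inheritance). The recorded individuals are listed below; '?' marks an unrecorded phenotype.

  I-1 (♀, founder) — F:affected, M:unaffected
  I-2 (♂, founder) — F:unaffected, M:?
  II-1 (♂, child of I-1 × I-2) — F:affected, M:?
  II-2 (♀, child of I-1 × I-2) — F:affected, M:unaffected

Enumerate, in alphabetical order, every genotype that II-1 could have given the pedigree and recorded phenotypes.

II-1 ∈ {Ff Mm, Ff mm}

F/I-1 aff ·: Ff|FF
F/I-2 un ·: ff
F/II-1 aff I-1×I-2: Ff
F/II-2 aff I-1×I-2: Ff
⇒ F over [I-1,I-2,II-1,II-2]: 2 consistent
M/I-1 un ·: mm
M/I-2 ? ·: mm|Mm
M/II-1 ? I-1×I-2: mm|Mm
M/II-2 un I-1×I-2: mm
⇒ M over [I-1,I-2,II-1,II-2]: 3 consistent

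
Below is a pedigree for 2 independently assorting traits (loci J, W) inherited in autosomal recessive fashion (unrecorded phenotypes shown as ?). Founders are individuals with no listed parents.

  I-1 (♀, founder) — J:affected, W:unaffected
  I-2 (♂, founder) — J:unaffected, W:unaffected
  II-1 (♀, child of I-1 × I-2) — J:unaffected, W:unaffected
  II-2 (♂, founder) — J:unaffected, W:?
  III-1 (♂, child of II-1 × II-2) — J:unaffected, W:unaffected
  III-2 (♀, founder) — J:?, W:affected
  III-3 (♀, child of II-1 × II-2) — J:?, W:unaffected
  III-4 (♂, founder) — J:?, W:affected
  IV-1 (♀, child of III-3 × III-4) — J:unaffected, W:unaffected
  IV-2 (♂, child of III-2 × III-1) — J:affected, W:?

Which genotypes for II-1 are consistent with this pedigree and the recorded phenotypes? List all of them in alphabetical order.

J/I-1 aff ·: jj
J/I-2 un ·: JJ|Jj
J/II-1 un I-1×I-2: Jj
J/II-2 un ·: JJ|Jj
J/III-1 un II-1×II-2: Jj
J/III-2 ? ·: Jj|jj
J/III-3 ? II-1×II-2: JJ|Jj|jj
J/III-4 ? ·: JJ|Jj|jj
J/IV-1 un III-3×III-4: JJ|Jj
J/IV-2 aff III-2×III-1: jj
⇒ J over [I-1,I-2,II-1,II-2,III-1,III-2,III-3,III-4,IV-1,IV-2]: 80 consistent
W/I-1 un ·: WW|Ww
W/I-2 un ·: WW|Ww
W/II-1 un I-1×I-2: WW|Ww
W/II-2 ? ·: WW|Ww|ww
W/III-1 un II-1×II-2: WW|Ww
W/III-2 aff ·: ww
W/III-3 un II-1×II-2: WW|Ww
W/III-4 aff ·: ww
W/IV-1 un III-3×III-4: Ww
W/IV-2 ? III-2×III-1: Ww|ww
⇒ W over [I-1,I-2,II-1,II-2,III-1,III-2,III-3,III-4,IV-1,IV-2]: 78 consistent

II-1 ∈ {Jj WW, Jj Ww}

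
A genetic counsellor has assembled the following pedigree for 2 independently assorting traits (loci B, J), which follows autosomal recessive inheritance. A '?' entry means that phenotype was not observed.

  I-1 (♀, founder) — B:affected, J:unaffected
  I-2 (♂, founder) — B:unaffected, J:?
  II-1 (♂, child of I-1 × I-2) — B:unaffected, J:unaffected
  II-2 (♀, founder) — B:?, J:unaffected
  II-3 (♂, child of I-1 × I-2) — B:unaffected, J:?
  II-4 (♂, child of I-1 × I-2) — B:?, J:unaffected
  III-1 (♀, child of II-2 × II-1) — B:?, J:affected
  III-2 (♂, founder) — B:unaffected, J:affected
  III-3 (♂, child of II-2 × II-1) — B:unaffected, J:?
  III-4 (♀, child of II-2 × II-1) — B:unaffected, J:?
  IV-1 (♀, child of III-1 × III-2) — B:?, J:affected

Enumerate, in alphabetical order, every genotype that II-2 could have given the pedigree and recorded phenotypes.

II-2 ∈ {BB Jj, Bb Jj, bb Jj}

B/I-1 aff ·: bb
B/I-2 un ·: BB|Bb
B/II-1 un I-1×I-2: Bb
B/II-2 ? ·: BB|Bb|bb
B/II-3 un I-1×I-2: Bb
B/II-4 ? I-1×I-2: Bb|bb
B/III-1 ? II-2×II-1: BB|Bb|bb
B/III-2 un ·: BB|Bb
B/III-3 un II-2×II-1: BB|Bb
B/III-4 un II-2×II-1: BB|Bb
B/IV-1 ? III-1×III-2: BB|Bb|bb
⇒ B over [I-1,I-2,II-1,II-2,II-3,II-4,III-1,III-2,III-3,III-4,IV-1]: 252 consistent
J/I-1 un ·: JJ|Jj
J/I-2 ? ·: JJ|Jj|jj
J/II-1 un I-1×I-2: Jj
J/II-2 un ·: Jj
J/II-3 ? I-1×I-2: JJ|Jj|jj
J/II-4 un I-1×I-2: JJ|Jj
J/III-1 aff II-2×II-1: jj
J/III-2 aff ·: jj
J/III-3 ? II-2×II-1: JJ|Jj|jj
J/III-4 ? II-2×II-1: JJ|Jj|jj
J/IV-1 aff III-1×III-2: jj
⇒ J over [I-1,I-2,II-1,II-2,II-3,II-4,III-1,III-2,III-3,III-4,IV-1]: 153 consistent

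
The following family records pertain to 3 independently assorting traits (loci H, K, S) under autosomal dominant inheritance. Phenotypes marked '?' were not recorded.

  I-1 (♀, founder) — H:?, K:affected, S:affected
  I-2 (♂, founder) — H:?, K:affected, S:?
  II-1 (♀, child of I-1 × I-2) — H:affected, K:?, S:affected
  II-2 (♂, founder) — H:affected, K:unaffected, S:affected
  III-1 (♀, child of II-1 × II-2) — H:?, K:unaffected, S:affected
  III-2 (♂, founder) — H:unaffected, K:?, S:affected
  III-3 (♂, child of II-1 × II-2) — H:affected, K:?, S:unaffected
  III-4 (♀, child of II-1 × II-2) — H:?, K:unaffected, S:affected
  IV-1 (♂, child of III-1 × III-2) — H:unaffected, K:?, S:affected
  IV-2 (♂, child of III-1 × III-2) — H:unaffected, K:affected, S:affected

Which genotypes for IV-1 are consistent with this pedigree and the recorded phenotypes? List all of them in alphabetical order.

H/I-1 ? ·: hh|Hh|HH
H/I-2 ? ·: hh|Hh|HH
H/II-1 aff I-1×I-2: Hh|HH
H/II-2 aff ·: Hh|HH
H/III-1 ? II-1×II-2: hh|Hh
H/III-2 un ·: hh
H/III-3 aff II-1×II-2: Hh|HH
H/III-4 ? II-1×II-2: hh|Hh|HH
H/IV-1 un III-1×III-2: hh
H/IV-2 un III-1×III-2: hh
⇒ H over [I-1,I-2,II-1,II-2,III-1,III-2,III-3,III-4,IV-1,IV-2]: 128 consistent
K/I-1 aff ·: Kk|KK
K/I-2 aff ·: Kk|KK
K/II-1 ? I-1×I-2: kk|Kk
K/II-2 un ·: kk
K/III-1 un II-1×II-2: kk
K/III-2 ? ·: Kk|KK
K/III-3 ? II-1×II-2: kk|Kk
K/III-4 un II-1×II-2: kk
K/IV-1 ? III-1×III-2: kk|Kk
K/IV-2 aff III-1×III-2: Kk
⇒ K over [I-1,I-2,II-1,II-2,III-1,III-2,III-3,III-4,IV-1,IV-2]: 21 consistent
S/I-1 aff ·: Ss|SS
S/I-2 ? ·: ss|Ss|SS
S/II-1 aff I-1×I-2: Ss
S/II-2 aff ·: Ss
S/III-1 aff II-1×II-2: Ss|SS
S/III-2 aff ·: Ss|SS
S/III-3 un II-1×II-2: ss
S/III-4 aff II-1×II-2: Ss|SS
S/IV-1 aff III-1×III-2: Ss|SS
S/IV-2 aff III-1×III-2: Ss|SS
⇒ S over [I-1,I-2,II-1,II-2,III-1,III-2,III-3,III-4,IV-1,IV-2]: 130 consistent

IV-1 ∈ {hh Kk SS, hh Kk Ss, hh kk SS, hh kk Ss}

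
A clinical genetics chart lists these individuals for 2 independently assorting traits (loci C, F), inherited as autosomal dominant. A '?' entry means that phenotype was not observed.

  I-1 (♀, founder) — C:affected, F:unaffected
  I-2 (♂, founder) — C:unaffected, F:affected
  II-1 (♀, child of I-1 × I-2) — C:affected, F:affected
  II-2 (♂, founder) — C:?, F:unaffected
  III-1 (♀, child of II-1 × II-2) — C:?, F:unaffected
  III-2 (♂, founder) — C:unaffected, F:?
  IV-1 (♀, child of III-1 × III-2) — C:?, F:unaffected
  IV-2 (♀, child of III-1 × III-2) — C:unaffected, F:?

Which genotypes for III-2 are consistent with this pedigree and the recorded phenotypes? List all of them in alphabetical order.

C/I-1 aff ·: Cc|CC
C/I-2 un ·: cc
C/II-1 aff I-1×I-2: Cc
C/II-2 ? ·: cc|Cc|CC
C/III-1 ? II-1×II-2: cc|Cc
C/III-2 un ·: cc
C/IV-1 ? III-1×III-2: cc|Cc
C/IV-2 un III-1×III-2: cc
⇒ C over [I-1,I-2,II-1,II-2,III-1,III-2,IV-1,IV-2]: 16 consistent
F/I-1 un ·: ff
F/I-2 aff ·: Ff|FF
F/II-1 aff I-1×I-2: Ff
F/II-2 un ·: ff
F/III-1 un II-1×II-2: ff
F/III-2 ? ·: ff|Ff
F/IV-1 un III-1×III-2: ff
F/IV-2 ? III-1×III-2: ff|Ff
⇒ F over [I-1,I-2,II-1,II-2,III-1,III-2,IV-1,IV-2]: 6 consistent

III-2 ∈ {cc Ff, cc ff}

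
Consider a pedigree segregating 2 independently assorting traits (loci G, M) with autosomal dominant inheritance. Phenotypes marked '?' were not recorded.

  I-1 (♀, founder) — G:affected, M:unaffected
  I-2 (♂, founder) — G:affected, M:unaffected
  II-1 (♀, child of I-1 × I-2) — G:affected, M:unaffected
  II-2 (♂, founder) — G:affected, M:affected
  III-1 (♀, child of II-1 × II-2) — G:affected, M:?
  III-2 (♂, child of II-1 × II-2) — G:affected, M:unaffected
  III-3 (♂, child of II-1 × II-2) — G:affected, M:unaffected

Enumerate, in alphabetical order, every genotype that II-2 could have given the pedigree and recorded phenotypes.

G/I-1 aff ·: Gg|GG
G/I-2 aff ·: Gg|GG
G/II-1 aff I-1×I-2: Gg|GG
G/II-2 aff ·: Gg|GG
G/III-1 aff II-1×II-2: Gg|GG
G/III-2 aff II-1×II-2: Gg|GG
G/III-3 aff II-1×II-2: Gg|GG
⇒ G over [I-1,I-2,II-1,II-2,III-1,III-2,III-3]: 84 consistent
M/I-1 un ·: mm
M/I-2 un ·: mm
M/II-1 un I-1×I-2: mm
M/II-2 aff ·: Mm
M/III-1 ? II-1×II-2: mm|Mm
M/III-2 un II-1×II-2: mm
M/III-3 un II-1×II-2: mm
⇒ M over [I-1,I-2,II-1,II-2,III-1,III-2,III-3]: 2 consistent

II-2 ∈ {GG Mm, Gg Mm}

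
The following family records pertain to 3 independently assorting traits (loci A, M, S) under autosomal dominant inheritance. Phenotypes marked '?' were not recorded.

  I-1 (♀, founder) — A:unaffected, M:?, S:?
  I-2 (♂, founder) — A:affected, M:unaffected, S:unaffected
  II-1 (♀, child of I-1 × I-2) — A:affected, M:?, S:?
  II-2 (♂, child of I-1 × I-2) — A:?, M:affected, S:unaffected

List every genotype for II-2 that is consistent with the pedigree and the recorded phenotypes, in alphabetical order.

II-2 ∈ {Aa Mm ss, aa Mm ss}

A/I-1 un ·: aa
A/I-2 aff ·: Aa|AA
A/II-1 aff I-1×I-2: Aa
A/II-2 ? I-1×I-2: aa|Aa
⇒ A over [I-1,I-2,II-1,II-2]: 3 consistent
M/I-1 ? ·: Mm|MM
M/I-2 un ·: mm
M/II-1 ? I-1×I-2: mm|Mm
M/II-2 aff I-1×I-2: Mm
⇒ M over [I-1,I-2,II-1,II-2]: 3 consistent
S/I-1 ? ·: ss|Ss
S/I-2 un ·: ss
S/II-1 ? I-1×I-2: ss|Ss
S/II-2 un I-1×I-2: ss
⇒ S over [I-1,I-2,II-1,II-2]: 3 consistent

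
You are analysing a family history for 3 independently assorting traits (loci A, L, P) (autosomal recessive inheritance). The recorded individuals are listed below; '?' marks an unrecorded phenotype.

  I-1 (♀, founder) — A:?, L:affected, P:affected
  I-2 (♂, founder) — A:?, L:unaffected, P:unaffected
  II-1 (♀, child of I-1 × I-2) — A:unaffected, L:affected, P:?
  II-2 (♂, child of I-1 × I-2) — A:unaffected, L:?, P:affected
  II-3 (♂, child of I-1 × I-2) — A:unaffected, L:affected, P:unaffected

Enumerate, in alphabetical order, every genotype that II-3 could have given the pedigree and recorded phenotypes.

A/I-1 ? ·: AA|Aa|aa
A/I-2 ? ·: AA|Aa|aa
A/II-1 un I-1×I-2: AA|Aa
A/II-2 un I-1×I-2: AA|Aa
A/II-3 un I-1×I-2: AA|Aa
⇒ A over [I-1,I-2,II-1,II-2,II-3]: 29 consistent
L/I-1 aff ·: ll
L/I-2 un ·: Ll
L/II-1 aff I-1×I-2: ll
L/II-2 ? I-1×I-2: Ll|ll
L/II-3 aff I-1×I-2: ll
⇒ L over [I-1,I-2,II-1,II-2,II-3]: 2 consistent
P/I-1 aff ·: pp
P/I-2 un ·: Pp
P/II-1 ? I-1×I-2: Pp|pp
P/II-2 aff I-1×I-2: pp
P/II-3 un I-1×I-2: Pp
⇒ P over [I-1,I-2,II-1,II-2,II-3]: 2 consistent

II-3 ∈ {AA ll Pp, Aa ll Pp}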